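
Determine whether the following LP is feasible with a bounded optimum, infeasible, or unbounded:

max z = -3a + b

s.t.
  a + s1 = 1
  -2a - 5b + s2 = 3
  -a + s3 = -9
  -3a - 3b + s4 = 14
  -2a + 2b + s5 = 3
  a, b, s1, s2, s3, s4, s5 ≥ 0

Infeasible (no feasible solution exists)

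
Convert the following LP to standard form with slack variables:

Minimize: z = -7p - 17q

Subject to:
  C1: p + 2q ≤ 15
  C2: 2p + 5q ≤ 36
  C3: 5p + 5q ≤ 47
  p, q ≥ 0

min z = -7p - 17q

s.t.
  p + 2q + s1 = 15
  2p + 5q + s2 = 36
  5p + 5q + s3 = 47
  p, q, s1, s2, s3 ≥ 0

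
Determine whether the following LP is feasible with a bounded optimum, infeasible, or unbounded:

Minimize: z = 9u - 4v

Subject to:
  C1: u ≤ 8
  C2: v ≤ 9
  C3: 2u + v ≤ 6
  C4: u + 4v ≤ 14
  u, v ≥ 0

Feasible with a bounded optimal solution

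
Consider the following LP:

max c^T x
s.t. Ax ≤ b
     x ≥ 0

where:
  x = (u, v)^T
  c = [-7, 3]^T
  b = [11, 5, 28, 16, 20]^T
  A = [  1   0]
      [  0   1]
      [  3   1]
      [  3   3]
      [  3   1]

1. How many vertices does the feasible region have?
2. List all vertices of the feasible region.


1. 4
2. (0, 0), (5.333, 0), (0.3333, 5), (0, 5)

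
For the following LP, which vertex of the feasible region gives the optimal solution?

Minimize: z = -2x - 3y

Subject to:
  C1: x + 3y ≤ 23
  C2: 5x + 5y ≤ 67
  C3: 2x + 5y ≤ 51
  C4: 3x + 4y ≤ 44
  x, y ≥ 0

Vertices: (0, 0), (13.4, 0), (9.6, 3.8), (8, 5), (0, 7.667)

Evaluate the objective at each vertex of the feasible region:
  z(0, 0) = 0
  z(13.4, 0) = -26.8
  z(9.6, 3.8) = -30.6
  z(8, 5) = -31  ←
  z(0, 7.667) = -23
The minimum is at x = 8, y = 5.

(8, 5)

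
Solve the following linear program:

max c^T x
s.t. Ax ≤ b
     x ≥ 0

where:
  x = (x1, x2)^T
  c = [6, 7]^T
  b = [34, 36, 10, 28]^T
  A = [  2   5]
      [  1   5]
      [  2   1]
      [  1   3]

Evaluate the objective at each vertex of the feasible region:
  z(0, 0) = 0
  z(5, 0) = 30
  z(2, 6) = 54  ←
  z(0, 6.8) = 47.6
The maximum is at x1 = 2, x2 = 6.

x1 = 2, x2 = 6, z = 54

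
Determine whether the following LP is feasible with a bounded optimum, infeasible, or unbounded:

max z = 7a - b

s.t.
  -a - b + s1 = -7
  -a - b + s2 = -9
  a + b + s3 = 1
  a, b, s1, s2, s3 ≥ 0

Infeasible (no feasible solution exists)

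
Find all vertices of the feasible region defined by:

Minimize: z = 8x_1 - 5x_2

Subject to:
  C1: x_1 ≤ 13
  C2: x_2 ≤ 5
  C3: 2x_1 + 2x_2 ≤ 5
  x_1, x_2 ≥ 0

(0, 0), (2.5, 0), (0, 2.5)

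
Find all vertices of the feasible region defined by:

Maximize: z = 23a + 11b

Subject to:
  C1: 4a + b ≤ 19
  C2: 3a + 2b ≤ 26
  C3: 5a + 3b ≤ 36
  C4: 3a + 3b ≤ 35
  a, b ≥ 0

(0, 0), (4.75, 0), (3, 7), (0.5, 11.17), (0, 11.67)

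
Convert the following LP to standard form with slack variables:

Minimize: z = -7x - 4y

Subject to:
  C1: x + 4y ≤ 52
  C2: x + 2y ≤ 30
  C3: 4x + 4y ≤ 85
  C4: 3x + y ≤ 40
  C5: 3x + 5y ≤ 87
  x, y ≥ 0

min z = -7x - 4y

s.t.
  x + 4y + s1 = 52
  x + 2y + s2 = 30
  4x + 4y + s3 = 85
  3x + y + s4 = 40
  3x + 5y + s5 = 87
  x, y, s1, s2, s3, s4, s5 ≥ 0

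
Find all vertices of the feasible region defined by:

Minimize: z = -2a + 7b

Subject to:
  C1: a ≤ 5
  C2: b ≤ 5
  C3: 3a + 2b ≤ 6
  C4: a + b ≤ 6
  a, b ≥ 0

(0, 0), (2, 0), (0, 3)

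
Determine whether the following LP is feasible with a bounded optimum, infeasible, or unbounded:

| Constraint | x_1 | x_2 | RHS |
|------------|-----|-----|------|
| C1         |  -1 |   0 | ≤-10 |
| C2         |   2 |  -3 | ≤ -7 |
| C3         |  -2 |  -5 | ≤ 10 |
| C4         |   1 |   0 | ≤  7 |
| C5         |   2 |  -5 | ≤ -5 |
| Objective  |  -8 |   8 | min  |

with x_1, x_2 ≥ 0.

Infeasible (no feasible solution exists)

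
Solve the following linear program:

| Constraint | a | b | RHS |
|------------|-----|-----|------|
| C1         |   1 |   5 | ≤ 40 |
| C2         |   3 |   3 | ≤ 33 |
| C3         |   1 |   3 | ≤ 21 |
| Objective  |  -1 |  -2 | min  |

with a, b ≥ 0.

Evaluate the objective at each vertex of the feasible region:
  z(0, 0) = 0
  z(11, 0) = -11
  z(6, 5) = -16  ←
  z(0, 7) = -14
The minimum is at a = 6, b = 5.

a = 6, b = 5, z = -16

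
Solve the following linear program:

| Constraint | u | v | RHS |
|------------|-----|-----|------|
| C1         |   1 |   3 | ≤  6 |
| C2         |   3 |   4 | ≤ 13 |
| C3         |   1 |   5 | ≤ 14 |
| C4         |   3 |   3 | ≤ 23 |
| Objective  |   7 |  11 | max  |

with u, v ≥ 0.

Evaluate the objective at each vertex of the feasible region:
  z(0, 0) = 0
  z(4.333, 0) = 30.33
  z(3, 1) = 32  ←
  z(0, 2) = 22
The maximum is at u = 3, v = 1.

u = 3, v = 1, z = 32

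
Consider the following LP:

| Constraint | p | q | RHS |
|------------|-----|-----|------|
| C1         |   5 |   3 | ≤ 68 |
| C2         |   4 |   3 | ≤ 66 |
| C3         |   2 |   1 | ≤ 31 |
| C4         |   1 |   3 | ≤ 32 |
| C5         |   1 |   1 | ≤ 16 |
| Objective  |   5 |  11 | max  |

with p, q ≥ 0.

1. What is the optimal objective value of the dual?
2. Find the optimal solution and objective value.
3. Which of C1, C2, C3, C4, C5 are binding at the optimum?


1. 128
2. p = 8, q = 8, z = 128
3. C4, C5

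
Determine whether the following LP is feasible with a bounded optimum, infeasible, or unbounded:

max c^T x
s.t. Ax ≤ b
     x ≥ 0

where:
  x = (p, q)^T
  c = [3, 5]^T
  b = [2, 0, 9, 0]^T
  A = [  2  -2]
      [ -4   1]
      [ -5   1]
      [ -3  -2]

Unbounded (objective can increase without bound)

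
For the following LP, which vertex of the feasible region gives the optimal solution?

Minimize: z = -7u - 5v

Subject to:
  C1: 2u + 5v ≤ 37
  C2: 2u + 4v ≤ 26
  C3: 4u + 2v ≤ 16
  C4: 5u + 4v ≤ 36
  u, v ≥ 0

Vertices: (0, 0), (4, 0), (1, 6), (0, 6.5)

Evaluate the objective at each vertex of the feasible region:
  z(0, 0) = 0
  z(4, 0) = -28
  z(1, 6) = -37  ←
  z(0, 6.5) = -32.5
The minimum is at u = 1, v = 6.

(1, 6)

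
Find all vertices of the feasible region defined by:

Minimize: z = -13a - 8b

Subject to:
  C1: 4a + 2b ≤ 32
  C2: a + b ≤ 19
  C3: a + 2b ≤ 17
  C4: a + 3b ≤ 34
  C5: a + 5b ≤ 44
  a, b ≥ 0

(0, 0), (8, 0), (5, 6), (0, 8.5)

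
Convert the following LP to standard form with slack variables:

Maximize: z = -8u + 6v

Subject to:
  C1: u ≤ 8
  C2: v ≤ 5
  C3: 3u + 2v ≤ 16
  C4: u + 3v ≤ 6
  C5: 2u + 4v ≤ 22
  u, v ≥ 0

max z = -8u + 6v

s.t.
  u + s1 = 8
  v + s2 = 5
  3u + 2v + s3 = 16
  u + 3v + s4 = 6
  2u + 4v + s5 = 22
  u, v, s1, s2, s3, s4, s5 ≥ 0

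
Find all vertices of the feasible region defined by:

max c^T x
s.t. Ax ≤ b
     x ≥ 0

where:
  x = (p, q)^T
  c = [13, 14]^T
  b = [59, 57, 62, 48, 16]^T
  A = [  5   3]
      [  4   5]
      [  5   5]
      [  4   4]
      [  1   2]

(0, 0), (11.8, 0), (11.5, 0.5), (8, 4), (0, 8)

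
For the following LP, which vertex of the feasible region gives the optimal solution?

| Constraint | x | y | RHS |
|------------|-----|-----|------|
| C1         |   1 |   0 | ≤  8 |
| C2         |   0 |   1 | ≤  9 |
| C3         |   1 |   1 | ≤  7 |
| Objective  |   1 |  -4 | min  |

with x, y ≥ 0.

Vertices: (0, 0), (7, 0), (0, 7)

Evaluate the objective at each vertex of the feasible region:
  z(0, 0) = 0
  z(7, 0) = 7
  z(0, 7) = -28  ←
The minimum is at x = 0, y = 7.

(0, 7)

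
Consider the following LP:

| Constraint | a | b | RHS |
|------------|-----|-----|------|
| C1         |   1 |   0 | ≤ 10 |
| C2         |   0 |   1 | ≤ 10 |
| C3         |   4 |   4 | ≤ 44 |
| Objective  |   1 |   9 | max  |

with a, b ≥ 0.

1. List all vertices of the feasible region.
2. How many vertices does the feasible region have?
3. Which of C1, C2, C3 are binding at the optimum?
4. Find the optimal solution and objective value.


1. (0, 0), (10, 0), (10, 1), (1, 10), (0, 10)
2. 5
3. C2, C3
4. a = 1, b = 10, z = 91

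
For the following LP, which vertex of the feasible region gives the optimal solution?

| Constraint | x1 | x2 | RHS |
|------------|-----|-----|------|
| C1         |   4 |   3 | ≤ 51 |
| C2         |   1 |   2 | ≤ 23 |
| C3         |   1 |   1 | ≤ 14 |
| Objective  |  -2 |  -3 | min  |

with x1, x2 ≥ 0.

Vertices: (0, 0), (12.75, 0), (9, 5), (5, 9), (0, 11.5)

Evaluate the objective at each vertex of the feasible region:
  z(0, 0) = 0
  z(12.75, 0) = -25.5
  z(9, 5) = -33
  z(5, 9) = -37  ←
  z(0, 11.5) = -34.5
The minimum is at x1 = 5, x2 = 9.

(5, 9)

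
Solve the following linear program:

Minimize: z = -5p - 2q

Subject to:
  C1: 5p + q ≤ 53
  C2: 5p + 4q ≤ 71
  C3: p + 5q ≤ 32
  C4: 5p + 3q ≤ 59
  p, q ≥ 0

Evaluate the objective at each vertex of the feasible region:
  z(0, 0) = 0
  z(10.6, 0) = -53
  z(10, 3) = -56  ←
  z(9.045, 4.591) = -54.41
  z(0, 6.4) = -12.8
The minimum is at p = 10, q = 3.

p = 10, q = 3, z = -56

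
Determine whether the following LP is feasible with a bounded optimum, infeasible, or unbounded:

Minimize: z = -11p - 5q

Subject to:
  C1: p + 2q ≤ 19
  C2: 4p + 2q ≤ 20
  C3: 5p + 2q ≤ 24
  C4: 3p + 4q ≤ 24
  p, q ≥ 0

Feasible with a bounded optimal solution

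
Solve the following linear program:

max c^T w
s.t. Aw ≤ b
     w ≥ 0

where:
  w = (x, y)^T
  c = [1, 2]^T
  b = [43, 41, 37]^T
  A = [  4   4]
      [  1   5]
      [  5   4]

Evaluate the objective at each vertex of the feasible region:
  z(0, 0) = 0
  z(7.4, 0) = 7.4
  z(1, 8) = 17  ←
  z(0, 8.2) = 16.4
The maximum is at x = 1, y = 8.

x = 1, y = 8, z = 17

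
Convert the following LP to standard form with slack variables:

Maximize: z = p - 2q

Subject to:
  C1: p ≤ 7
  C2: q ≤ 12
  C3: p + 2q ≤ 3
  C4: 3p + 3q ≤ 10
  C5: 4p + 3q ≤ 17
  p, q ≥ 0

max z = p - 2q

s.t.
  p + s1 = 7
  q + s2 = 12
  p + 2q + s3 = 3
  3p + 3q + s4 = 10
  4p + 3q + s5 = 17
  p, q, s1, s2, s3, s4, s5 ≥ 0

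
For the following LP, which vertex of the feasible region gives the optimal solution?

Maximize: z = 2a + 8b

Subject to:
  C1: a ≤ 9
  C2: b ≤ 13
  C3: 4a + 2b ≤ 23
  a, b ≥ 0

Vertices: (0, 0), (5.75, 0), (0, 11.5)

Evaluate the objective at each vertex of the feasible region:
  z(0, 0) = 0
  z(5.75, 0) = 11.5
  z(0, 11.5) = 92  ←
The maximum is at a = 0, b = 11.5.

(0, 11.5)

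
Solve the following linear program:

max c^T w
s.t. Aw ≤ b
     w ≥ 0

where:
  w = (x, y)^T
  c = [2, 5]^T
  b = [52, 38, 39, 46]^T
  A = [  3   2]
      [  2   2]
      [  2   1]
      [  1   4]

Evaluate the objective at each vertex of the feasible region:
  z(0, 0) = 0
  z(17.33, 0) = 34.67
  z(14, 5) = 53
  z(10, 9) = 65  ←
  z(0, 11.5) = 57.5
The maximum is at x = 10, y = 9.

x = 10, y = 9, z = 65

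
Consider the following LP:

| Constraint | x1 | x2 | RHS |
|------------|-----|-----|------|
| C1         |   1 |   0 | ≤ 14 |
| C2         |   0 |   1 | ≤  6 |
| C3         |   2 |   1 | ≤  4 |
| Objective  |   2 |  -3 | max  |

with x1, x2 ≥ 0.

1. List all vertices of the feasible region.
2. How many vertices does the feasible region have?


1. (0, 0), (2, 0), (0, 4)
2. 3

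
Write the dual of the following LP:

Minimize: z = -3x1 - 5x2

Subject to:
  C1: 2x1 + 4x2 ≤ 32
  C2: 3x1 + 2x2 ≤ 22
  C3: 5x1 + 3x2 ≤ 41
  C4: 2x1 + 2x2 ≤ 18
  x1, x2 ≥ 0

Primal min cᵀx s.t. Ax ≤ b, x ≥ 0  →  Dual max −bᵀy s.t. Aᵀy ≥ −c, y ≥ 0.

Maximize: z = -32y1 - 22y2 - 41y3 - 18y4

Subject to:
  2y1 + 3y2 + 5y3 + 2y4 ≥ 3
  4y1 + 2y2 + 3y3 + 2y4 ≥ 5
  y1, y2, y3, y4 ≥ 0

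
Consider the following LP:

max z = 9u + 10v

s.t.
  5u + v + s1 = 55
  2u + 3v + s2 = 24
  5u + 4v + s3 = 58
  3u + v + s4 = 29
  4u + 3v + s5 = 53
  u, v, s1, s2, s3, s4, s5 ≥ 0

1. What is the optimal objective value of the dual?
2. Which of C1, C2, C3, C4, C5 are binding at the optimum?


1. 101
2. C2, C4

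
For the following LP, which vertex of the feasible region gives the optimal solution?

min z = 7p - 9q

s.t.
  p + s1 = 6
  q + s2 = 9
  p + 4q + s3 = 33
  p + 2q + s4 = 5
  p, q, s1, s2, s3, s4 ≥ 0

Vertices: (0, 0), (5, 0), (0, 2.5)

Evaluate the objective at each vertex of the feasible region:
  z(0, 0) = 0
  z(5, 0) = 35
  z(0, 2.5) = -22.5  ←
The minimum is at p = 0, q = 2.5.

(0, 2.5)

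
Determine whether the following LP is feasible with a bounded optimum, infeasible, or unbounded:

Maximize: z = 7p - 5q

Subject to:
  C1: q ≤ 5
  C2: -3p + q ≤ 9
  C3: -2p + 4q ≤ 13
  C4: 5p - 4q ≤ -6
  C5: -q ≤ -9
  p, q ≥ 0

Infeasible (no feasible solution exists)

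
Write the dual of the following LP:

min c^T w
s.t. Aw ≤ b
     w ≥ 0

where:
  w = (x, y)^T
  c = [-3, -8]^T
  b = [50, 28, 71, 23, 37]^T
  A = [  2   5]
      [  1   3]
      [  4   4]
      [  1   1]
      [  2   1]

Primal min cᵀx s.t. Ax ≤ b, x ≥ 0  →  Dual max −bᵀy s.t. Aᵀy ≥ −c, y ≥ 0.

Maximize: z = -50y1 - 28y2 - 71y3 - 23y4 - 37y5

Subject to:
  2y1 + y2 + 4y3 + y4 + 2y5 ≥ 3
  5y1 + 3y2 + 4y3 + y4 + y5 ≥ 8
  y1, y2, y3, y4, y5 ≥ 0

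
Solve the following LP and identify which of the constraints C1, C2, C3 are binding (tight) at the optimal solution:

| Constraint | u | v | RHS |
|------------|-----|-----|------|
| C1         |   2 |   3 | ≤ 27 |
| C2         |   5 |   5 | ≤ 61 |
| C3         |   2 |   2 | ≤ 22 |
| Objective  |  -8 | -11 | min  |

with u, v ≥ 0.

At u = 6, v = 5, compute slack b - a·x for each constraint:
  C1: 27 − 27 = 0  (binding)
  C2: 61 − 55 = 6  (slack)
  C3: 22 − 22 = 0  (binding)

Optimal: u = 6, v = 5
Binding: C1, C3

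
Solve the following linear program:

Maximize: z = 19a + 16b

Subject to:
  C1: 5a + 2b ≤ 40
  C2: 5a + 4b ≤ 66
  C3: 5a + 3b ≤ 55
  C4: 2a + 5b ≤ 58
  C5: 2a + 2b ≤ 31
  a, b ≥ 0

Evaluate the objective at each vertex of the feasible region:
  z(0, 0) = 0
  z(8, 0) = 152
  z(4, 10) = 236  ←
  z(0, 11.6) = 185.6
The maximum is at a = 4, b = 10.

a = 4, b = 10, z = 236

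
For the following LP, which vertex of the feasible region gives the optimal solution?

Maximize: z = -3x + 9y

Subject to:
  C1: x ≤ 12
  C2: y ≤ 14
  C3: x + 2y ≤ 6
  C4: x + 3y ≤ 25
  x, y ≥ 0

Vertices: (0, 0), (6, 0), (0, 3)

Evaluate the objective at each vertex of the feasible region:
  z(0, 0) = 0
  z(6, 0) = -18
  z(0, 3) = 27  ←
The maximum is at x = 0, y = 3.

(0, 3)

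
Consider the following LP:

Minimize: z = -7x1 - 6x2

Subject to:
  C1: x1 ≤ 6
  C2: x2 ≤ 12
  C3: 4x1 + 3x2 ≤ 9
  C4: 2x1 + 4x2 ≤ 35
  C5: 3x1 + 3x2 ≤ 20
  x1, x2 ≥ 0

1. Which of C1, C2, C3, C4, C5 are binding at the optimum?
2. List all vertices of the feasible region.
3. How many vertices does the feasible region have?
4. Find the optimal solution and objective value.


1. C3
2. (0, 0), (2.25, 0), (0, 3)
3. 3
4. x1 = 0, x2 = 3, z = -18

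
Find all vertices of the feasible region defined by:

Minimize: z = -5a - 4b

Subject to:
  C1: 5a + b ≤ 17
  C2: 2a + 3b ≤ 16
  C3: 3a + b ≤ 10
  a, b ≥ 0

(0, 0), (3.333, 0), (2, 4), (0, 5.333)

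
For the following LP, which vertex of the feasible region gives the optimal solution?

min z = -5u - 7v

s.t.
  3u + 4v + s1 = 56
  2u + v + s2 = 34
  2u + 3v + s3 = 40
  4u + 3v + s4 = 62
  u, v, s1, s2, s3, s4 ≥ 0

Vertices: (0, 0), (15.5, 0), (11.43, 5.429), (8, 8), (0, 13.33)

Evaluate the objective at each vertex of the feasible region:
  z(0, 0) = 0
  z(15.5, 0) = -77.5
  z(11.43, 5.429) = -95.14
  z(8, 8) = -96  ←
  z(0, 13.33) = -93.33
The minimum is at u = 8, v = 8.

(8, 8)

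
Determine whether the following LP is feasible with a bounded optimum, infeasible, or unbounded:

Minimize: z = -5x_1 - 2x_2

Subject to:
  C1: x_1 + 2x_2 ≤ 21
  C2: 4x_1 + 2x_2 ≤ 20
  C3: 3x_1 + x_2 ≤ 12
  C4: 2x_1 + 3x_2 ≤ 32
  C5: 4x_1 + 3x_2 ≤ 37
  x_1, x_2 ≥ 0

Feasible with a bounded optimal solution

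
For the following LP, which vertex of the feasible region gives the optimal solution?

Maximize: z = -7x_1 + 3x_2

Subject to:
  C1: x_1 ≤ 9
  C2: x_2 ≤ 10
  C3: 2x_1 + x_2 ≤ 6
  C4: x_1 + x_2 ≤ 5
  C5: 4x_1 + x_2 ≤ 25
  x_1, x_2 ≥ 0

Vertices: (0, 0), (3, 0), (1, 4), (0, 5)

Evaluate the objective at each vertex of the feasible region:
  z(0, 0) = 0
  z(3, 0) = -21
  z(1, 4) = 5
  z(0, 5) = 15  ←
The maximum is at x_1 = 0, x_2 = 5.

(0, 5)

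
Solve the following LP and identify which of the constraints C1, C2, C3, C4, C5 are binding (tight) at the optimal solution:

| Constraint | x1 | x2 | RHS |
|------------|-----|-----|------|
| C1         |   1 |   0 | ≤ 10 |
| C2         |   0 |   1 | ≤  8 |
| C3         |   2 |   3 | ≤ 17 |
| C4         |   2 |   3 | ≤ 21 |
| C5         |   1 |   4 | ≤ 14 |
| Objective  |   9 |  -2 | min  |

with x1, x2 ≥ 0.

At x1 = 0, x2 = 3.5, compute slack b - a·x for each constraint:
  C1: 10 − 0 = 10  (slack)
  C2: 8 − 3.5 = 4.5  (slack)
  C3: 17 − 10.5 = 6.5  (slack)
  C4: 21 − 10.5 = 10.5  (slack)
  C5: 14 − 14 = 0  (binding)

Optimal: x1 = 0, x2 = 3.5
Binding: C5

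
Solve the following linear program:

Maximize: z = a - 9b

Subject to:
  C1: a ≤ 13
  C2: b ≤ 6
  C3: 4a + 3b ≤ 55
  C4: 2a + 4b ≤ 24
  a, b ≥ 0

Evaluate the objective at each vertex of the feasible region:
  z(0, 0) = 0
  z(12, 0) = 12  ←
  z(0, 6) = -54
The maximum is at a = 12, b = 0.

a = 12, b = 0, z = 12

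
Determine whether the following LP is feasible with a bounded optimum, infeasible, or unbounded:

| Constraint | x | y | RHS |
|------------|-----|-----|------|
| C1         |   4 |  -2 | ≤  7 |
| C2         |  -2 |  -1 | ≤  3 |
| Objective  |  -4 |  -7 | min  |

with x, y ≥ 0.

Unbounded (objective can decrease without bound)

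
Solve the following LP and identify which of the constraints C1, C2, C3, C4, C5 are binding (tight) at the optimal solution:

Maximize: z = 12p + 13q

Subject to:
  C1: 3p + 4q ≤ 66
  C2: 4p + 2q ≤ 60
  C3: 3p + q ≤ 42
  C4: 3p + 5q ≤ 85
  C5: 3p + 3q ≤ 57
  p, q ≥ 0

At p = 10, q = 9, compute slack b - a·x for each constraint:
  C1: 66 − 66 = 0  (binding)
  C2: 60 − 58 = 2  (slack)
  C3: 42 − 39 = 3  (slack)
  C4: 85 − 75 = 10  (slack)
  C5: 57 − 57 = 0  (binding)

Optimal: p = 10, q = 9
Binding: C1, C5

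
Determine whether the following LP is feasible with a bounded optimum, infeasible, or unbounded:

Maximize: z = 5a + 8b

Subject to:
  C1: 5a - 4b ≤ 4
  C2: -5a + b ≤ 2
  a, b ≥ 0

Unbounded (objective can increase without bound)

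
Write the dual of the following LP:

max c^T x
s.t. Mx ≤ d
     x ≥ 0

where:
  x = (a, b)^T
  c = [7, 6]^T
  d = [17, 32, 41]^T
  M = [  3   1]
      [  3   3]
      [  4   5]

Primal max cᵀx s.t. Ax ≤ b, x ≥ 0  →  Dual min bᵀy s.t. Aᵀy ≥ c, y ≥ 0.

Minimize: z = 17y1 + 32y2 + 41y3

Subject to:
  3y1 + 3y2 + 4y3 ≥ 7
  y1 + 3y2 + 5y3 ≥ 6
  y1, y2, y3 ≥ 0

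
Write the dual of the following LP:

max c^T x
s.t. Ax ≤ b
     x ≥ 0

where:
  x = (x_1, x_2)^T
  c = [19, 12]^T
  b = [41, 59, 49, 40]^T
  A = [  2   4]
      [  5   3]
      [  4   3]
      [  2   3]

Primal max cᵀx s.t. Ax ≤ b, x ≥ 0  →  Dual min bᵀy s.t. Aᵀy ≥ c, y ≥ 0.

Minimize: z = 41y1 + 59y2 + 49y3 + 40y4

Subject to:
  2y1 + 5y2 + 4y3 + 2y4 ≥ 19
  4y1 + 3y2 + 3y3 + 3y4 ≥ 12
  y1, y2, y3, y4 ≥ 0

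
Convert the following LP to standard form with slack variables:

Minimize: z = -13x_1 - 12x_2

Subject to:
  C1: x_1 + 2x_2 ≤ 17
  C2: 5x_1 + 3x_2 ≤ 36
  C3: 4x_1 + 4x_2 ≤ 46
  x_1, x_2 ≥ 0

min z = -13x_1 - 12x_2

s.t.
  x_1 + 2x_2 + s1 = 17
  5x_1 + 3x_2 + s2 = 36
  4x_1 + 4x_2 + s3 = 46
  x_1, x_2, s1, s2, s3 ≥ 0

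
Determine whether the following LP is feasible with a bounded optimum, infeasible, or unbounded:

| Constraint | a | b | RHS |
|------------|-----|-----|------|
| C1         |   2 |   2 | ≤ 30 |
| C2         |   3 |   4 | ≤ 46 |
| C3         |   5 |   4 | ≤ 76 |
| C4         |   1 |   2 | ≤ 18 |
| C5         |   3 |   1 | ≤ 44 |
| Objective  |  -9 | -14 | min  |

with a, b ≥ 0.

Feasible with a bounded optimal solution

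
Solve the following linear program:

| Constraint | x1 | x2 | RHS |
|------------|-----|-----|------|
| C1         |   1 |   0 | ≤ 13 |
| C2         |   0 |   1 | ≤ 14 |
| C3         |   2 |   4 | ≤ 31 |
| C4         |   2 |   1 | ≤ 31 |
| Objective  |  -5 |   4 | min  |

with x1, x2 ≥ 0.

Evaluate the objective at each vertex of the feasible region:
  z(0, 0) = 0
  z(13, 0) = -65  ←
  z(13, 1.25) = -60
  z(0, 7.75) = 31
The minimum is at x1 = 13, x2 = 0.

x1 = 13, x2 = 0, z = -65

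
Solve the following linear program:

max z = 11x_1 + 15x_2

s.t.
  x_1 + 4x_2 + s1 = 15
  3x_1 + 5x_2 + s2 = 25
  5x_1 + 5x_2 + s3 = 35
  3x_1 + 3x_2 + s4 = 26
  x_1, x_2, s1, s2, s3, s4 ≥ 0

Evaluate the objective at each vertex of the feasible region:
  z(0, 0) = 0
  z(7, 0) = 77
  z(5, 2) = 85  ←
  z(3.571, 2.857) = 82.14
  z(0, 3.75) = 56.25
The maximum is at x_1 = 5, x_2 = 2.

x_1 = 5, x_2 = 2, z = 85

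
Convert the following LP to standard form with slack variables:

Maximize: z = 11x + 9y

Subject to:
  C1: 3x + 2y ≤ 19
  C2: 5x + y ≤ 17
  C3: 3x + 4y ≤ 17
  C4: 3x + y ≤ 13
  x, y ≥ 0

max z = 11x + 9y

s.t.
  3x + 2y + s1 = 19
  5x + y + s2 = 17
  3x + 4y + s3 = 17
  3x + y + s4 = 13
  x, y, s1, s2, s3, s4 ≥ 0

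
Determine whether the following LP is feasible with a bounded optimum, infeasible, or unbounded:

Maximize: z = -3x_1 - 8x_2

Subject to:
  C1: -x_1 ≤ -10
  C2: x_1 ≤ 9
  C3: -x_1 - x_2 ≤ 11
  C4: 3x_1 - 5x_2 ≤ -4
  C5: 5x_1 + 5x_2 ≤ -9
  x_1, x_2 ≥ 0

Infeasible (no feasible solution exists)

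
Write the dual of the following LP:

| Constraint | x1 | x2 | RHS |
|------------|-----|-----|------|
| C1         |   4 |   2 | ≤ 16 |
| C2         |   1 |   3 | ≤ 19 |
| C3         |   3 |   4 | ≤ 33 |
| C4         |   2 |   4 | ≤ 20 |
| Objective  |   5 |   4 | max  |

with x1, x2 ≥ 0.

Primal max cᵀx s.t. Ax ≤ b, x ≥ 0  →  Dual min bᵀy s.t. Aᵀy ≥ c, y ≥ 0.

Minimize: z = 16y1 + 19y2 + 33y3 + 20y4

Subject to:
  4y1 + y2 + 3y3 + 2y4 ≥ 5
  2y1 + 3y2 + 4y3 + 4y4 ≥ 4
  y1, y2, y3, y4 ≥ 0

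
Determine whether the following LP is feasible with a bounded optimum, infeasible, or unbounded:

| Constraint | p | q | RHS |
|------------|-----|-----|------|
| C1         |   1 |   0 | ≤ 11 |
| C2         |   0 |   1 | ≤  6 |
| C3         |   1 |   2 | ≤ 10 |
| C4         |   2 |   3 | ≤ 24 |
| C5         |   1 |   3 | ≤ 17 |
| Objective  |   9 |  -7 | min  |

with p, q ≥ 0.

Feasible with a bounded optimal solution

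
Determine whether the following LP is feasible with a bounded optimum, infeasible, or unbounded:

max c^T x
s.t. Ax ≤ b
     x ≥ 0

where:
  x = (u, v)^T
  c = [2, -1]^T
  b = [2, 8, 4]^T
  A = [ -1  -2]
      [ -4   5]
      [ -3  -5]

Unbounded (objective can increase without bound)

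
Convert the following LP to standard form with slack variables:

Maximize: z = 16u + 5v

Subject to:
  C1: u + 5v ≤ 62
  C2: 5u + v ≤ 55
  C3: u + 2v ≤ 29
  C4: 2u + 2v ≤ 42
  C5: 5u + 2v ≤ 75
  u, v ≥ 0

max z = 16u + 5v

s.t.
  u + 5v + s1 = 62
  5u + v + s2 = 55
  u + 2v + s3 = 29
  2u + 2v + s4 = 42
  5u + 2v + s5 = 75
  u, v, s1, s2, s3, s4, s5 ≥ 0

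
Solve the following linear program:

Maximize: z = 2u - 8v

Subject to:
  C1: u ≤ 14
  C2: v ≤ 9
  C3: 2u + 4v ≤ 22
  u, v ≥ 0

Evaluate the objective at each vertex of the feasible region:
  z(0, 0) = 0
  z(11, 0) = 22  ←
  z(0, 5.5) = -44
The maximum is at u = 11, v = 0.

u = 11, v = 0, z = 22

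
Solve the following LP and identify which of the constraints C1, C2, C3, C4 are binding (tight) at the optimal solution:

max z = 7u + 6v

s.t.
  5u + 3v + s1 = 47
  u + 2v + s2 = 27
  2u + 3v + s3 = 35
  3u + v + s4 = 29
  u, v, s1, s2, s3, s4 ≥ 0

At u = 4, v = 9, compute slack b - a·x for each constraint:
  C1: 47 − 47 = 0  (binding)
  C2: 27 − 22 = 5  (slack)
  C3: 35 − 35 = 0  (binding)
  C4: 29 − 21 = 8  (slack)

Optimal: u = 4, v = 9
Binding: C1, C3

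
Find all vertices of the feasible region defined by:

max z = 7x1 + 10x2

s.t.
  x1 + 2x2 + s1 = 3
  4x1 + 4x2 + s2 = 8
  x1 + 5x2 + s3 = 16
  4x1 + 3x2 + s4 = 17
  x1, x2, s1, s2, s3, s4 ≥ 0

(0, 0), (2, 0), (1, 1), (0, 1.5)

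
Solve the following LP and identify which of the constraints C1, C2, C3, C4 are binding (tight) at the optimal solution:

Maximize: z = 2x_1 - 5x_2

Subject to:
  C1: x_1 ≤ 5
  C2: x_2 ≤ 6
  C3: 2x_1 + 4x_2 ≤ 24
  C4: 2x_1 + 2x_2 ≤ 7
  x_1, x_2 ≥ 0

At x_1 = 3.5, x_2 = 0, compute slack b - a·x for each constraint:
  C1: 5 − 3.5 = 1.5  (slack)
  C2: 6 − 0 = 6  (slack)
  C3: 24 − 7 = 17  (slack)
  C4: 7 − 7 = 0  (binding)

Optimal: x_1 = 3.5, x_2 = 0
Binding: C4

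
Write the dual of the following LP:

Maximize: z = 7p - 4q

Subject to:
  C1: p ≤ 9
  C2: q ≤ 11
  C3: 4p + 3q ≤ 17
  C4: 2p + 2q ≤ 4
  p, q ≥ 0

Primal max cᵀx s.t. Ax ≤ b, x ≥ 0  →  Dual min bᵀy s.t. Aᵀy ≥ c, y ≥ 0.

Minimize: z = 9y1 + 11y2 + 17y3 + 4y4

Subject to:
  y1 + 4y3 + 2y4 ≥ 7
  y2 + 3y3 + 2y4 ≥ -4
  y1, y2, y3, y4 ≥ 0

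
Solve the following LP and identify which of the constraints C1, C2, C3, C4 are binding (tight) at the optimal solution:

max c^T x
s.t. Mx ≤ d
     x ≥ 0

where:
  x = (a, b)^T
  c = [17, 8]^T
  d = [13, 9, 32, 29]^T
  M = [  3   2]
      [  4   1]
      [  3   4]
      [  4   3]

At a = 1, b = 5, compute slack b - a·x for each constraint:
  C1: 13 − 13 = 0  (binding)
  C2: 9 − 9 = 0  (binding)
  C3: 32 − 23 = 9  (slack)
  C4: 29 − 19 = 10  (slack)

Optimal: a = 1, b = 5
Binding: C1, C2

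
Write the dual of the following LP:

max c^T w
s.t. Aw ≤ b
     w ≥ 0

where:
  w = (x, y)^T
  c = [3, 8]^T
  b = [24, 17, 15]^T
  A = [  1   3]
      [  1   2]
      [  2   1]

Primal max cᵀx s.t. Ax ≤ b, x ≥ 0  →  Dual min bᵀy s.t. Aᵀy ≥ c, y ≥ 0.

Minimize: z = 24y1 + 17y2 + 15y3

Subject to:
  y1 + y2 + 2y3 ≥ 3
  3y1 + 2y2 + y3 ≥ 8
  y1, y2, y3 ≥ 0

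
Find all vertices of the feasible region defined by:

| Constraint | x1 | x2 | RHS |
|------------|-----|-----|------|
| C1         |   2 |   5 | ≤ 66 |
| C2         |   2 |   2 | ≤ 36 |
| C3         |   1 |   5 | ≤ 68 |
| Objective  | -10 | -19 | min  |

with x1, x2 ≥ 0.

(0, 0), (18, 0), (8, 10), (0, 13.2)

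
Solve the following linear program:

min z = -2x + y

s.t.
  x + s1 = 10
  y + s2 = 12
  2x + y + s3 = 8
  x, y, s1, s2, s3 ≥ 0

Evaluate the objective at each vertex of the feasible region:
  z(0, 0) = 0
  z(4, 0) = -8  ←
  z(0, 8) = 8
The minimum is at x = 4, y = 0.

x = 4, y = 0, z = -8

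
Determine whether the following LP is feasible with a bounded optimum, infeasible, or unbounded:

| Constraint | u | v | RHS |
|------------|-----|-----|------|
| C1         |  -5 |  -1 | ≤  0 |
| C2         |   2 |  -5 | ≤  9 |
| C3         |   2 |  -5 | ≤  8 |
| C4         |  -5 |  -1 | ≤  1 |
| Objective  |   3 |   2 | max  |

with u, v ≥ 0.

Unbounded (objective can increase without bound)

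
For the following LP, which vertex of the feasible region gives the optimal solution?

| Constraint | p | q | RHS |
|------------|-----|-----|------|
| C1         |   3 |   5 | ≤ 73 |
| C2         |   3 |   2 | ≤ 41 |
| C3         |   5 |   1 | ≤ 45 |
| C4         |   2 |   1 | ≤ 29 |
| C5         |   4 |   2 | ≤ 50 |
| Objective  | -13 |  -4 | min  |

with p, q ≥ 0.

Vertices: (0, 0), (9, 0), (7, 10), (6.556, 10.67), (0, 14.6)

Evaluate the objective at each vertex of the feasible region:
  z(0, 0) = 0
  z(9, 0) = -117
  z(7, 10) = -131  ←
  z(6.556, 10.67) = -127.9
  z(0, 14.6) = -58.4
The minimum is at p = 7, q = 10.

(7, 10)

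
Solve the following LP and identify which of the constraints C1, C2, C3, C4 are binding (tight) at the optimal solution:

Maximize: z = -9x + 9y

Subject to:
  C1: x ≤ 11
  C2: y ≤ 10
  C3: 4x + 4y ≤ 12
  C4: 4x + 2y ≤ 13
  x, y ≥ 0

At x = 0, y = 3, compute slack b - a·x for each constraint:
  C1: 11 − 0 = 11  (slack)
  C2: 10 − 3 = 7  (slack)
  C3: 12 − 12 = 0  (binding)
  C4: 13 − 6 = 7  (slack)

Optimal: x = 0, y = 3
Binding: C3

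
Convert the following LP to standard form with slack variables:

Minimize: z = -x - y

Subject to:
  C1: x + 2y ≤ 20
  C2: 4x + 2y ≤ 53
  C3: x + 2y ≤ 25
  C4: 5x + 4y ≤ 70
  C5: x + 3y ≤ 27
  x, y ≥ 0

min z = -x - y

s.t.
  x + 2y + s1 = 20
  4x + 2y + s2 = 53
  x + 2y + s3 = 25
  5x + 4y + s4 = 70
  x + 3y + s5 = 27
  x, y, s1, s2, s3, s4, s5 ≥ 0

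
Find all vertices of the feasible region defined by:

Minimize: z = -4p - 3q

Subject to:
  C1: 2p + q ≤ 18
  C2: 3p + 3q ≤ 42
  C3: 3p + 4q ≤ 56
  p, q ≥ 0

(0, 0), (9, 0), (4, 10), (0, 14)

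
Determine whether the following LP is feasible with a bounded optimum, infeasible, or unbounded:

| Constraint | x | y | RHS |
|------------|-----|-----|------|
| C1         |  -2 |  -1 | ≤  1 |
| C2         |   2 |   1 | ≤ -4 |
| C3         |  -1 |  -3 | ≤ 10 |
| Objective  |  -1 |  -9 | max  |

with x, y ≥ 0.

Infeasible (no feasible solution exists)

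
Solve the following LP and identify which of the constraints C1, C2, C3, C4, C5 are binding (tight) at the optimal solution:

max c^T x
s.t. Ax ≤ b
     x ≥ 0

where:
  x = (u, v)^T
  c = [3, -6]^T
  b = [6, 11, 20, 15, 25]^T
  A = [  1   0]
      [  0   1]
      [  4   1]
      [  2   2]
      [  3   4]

At u = 5, v = 0, compute slack b - a·x for each constraint:
  C1: 6 − 5 = 1  (slack)
  C2: 11 − 0 = 11  (slack)
  C3: 20 − 20 = 0  (binding)
  C4: 15 − 10 = 5  (slack)
  C5: 25 − 15 = 10  (slack)

Optimal: u = 5, v = 0
Binding: C3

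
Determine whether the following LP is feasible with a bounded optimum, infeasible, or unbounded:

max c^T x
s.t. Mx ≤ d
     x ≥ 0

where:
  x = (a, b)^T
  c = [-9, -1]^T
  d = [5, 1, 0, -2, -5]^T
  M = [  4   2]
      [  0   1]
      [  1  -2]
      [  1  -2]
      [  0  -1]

Infeasible (no feasible solution exists)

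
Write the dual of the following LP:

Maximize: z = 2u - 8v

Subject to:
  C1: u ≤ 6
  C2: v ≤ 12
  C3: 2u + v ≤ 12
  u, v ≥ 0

Primal max cᵀx s.t. Ax ≤ b, x ≥ 0  →  Dual min bᵀy s.t. Aᵀy ≥ c, y ≥ 0.

Minimize: z = 6y1 + 12y2 + 12y3

Subject to:
  y1 + 2y3 ≥ 2
  y2 + y3 ≥ -8
  y1, y2, y3 ≥ 0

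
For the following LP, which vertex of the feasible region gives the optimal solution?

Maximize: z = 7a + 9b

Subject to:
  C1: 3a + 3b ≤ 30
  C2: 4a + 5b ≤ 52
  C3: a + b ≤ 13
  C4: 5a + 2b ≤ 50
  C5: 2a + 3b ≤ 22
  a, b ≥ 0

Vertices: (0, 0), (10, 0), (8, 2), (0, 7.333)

Evaluate the objective at each vertex of the feasible region:
  z(0, 0) = 0
  z(10, 0) = 70
  z(8, 2) = 74  ←
  z(0, 7.333) = 66
The maximum is at a = 8, b = 2.

(8, 2)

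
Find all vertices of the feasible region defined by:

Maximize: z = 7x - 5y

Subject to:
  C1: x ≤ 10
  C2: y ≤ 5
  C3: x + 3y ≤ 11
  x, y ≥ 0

(0, 0), (10, 0), (10, 0.3333), (0, 3.667)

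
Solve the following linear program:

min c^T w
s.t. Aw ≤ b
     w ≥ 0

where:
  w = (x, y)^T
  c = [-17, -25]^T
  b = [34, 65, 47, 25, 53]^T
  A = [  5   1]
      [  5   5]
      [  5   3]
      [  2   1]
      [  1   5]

Evaluate the objective at each vertex of the feasible region:
  z(0, 0) = 0
  z(6.8, 0) = -115.6
  z(5.5, 6.5) = -256
  z(4, 9) = -293
  z(3, 10) = -301  ←
  z(0, 10.6) = -265
The minimum is at x = 3, y = 10.

x = 3, y = 10, z = -301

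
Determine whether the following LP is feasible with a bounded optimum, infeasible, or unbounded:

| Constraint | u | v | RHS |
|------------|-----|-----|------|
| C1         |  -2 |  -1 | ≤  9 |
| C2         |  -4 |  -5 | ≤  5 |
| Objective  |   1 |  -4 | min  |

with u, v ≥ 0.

Unbounded (objective can decrease without bound)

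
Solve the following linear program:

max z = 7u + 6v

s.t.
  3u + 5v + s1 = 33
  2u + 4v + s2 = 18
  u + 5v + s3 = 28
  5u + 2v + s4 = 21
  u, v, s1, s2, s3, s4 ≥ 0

Evaluate the objective at each vertex of the feasible region:
  z(0, 0) = 0
  z(4.2, 0) = 29.4
  z(3, 3) = 39  ←
  z(0, 4.5) = 27
The maximum is at u = 3, v = 3.

u = 3, v = 3, z = 39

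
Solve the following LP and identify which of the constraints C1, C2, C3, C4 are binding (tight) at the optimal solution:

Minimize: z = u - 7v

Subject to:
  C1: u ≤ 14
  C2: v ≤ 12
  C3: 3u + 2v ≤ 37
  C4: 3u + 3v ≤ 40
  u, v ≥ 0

At u = 0, v = 12, compute slack b - a·x for each constraint:
  C1: 14 − 0 = 14  (slack)
  C2: 12 − 12 = 0  (binding)
  C3: 37 − 24 = 13  (slack)
  C4: 40 − 36 = 4  (slack)

Optimal: u = 0, v = 12
Binding: C2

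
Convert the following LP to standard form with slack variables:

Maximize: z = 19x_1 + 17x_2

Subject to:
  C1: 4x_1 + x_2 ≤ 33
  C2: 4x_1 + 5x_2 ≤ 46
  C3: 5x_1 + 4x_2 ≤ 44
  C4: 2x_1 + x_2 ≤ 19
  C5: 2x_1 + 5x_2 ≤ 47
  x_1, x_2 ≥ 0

max z = 19x_1 + 17x_2

s.t.
  4x_1 + x_2 + s1 = 33
  4x_1 + 5x_2 + s2 = 46
  5x_1 + 4x_2 + s3 = 44
  2x_1 + x_2 + s4 = 19
  2x_1 + 5x_2 + s5 = 47
  x_1, x_2, s1, s2, s3, s4, s5 ≥ 0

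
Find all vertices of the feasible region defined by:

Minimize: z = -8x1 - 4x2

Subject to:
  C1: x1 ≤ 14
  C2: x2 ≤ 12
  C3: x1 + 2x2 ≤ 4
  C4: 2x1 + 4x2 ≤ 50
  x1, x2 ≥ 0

(0, 0), (4, 0), (0, 2)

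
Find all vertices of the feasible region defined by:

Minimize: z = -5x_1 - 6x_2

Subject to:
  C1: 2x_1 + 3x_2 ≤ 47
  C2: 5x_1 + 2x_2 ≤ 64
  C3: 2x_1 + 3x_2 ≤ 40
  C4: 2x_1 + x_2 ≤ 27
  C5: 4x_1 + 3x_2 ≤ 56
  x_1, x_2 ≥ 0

(0, 0), (12.8, 0), (11.43, 3.429), (8, 8), (0, 13.33)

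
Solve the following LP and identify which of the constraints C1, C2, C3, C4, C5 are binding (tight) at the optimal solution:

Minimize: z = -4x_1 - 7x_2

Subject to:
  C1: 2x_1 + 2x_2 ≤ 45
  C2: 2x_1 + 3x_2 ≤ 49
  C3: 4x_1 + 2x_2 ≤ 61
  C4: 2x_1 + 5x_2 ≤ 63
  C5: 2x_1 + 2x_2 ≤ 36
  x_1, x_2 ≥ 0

At x_1 = 9, x_2 = 9, compute slack b - a·x for each constraint:
  C1: 45 − 36 = 9  (slack)
  C2: 49 − 45 = 4  (slack)
  C3: 61 − 54 = 7  (slack)
  C4: 63 − 63 = 0  (binding)
  C5: 36 − 36 = 0  (binding)

Optimal: x_1 = 9, x_2 = 9
Binding: C4, C5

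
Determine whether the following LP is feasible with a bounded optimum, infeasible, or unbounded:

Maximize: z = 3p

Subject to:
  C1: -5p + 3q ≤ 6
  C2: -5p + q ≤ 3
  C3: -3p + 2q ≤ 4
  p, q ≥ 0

Unbounded (objective can increase without bound)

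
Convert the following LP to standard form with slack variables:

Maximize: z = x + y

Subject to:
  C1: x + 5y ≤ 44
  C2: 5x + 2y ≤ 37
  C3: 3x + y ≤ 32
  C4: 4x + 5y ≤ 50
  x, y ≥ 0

max z = x + y

s.t.
  x + 5y + s1 = 44
  5x + 2y + s2 = 37
  3x + y + s3 = 32
  4x + 5y + s4 = 50
  x, y, s1, s2, s3, s4 ≥ 0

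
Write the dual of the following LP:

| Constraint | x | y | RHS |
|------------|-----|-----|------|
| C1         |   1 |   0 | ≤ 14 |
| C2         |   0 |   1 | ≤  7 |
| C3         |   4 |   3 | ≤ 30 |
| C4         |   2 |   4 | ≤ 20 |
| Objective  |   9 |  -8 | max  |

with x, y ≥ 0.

Primal max cᵀx s.t. Ax ≤ b, x ≥ 0  →  Dual min bᵀy s.t. Aᵀy ≥ c, y ≥ 0.

Minimize: z = 14y1 + 7y2 + 30y3 + 20y4

Subject to:
  y1 + 4y3 + 2y4 ≥ 9
  y2 + 3y3 + 4y4 ≥ -8
  y1, y2, y3, y4 ≥ 0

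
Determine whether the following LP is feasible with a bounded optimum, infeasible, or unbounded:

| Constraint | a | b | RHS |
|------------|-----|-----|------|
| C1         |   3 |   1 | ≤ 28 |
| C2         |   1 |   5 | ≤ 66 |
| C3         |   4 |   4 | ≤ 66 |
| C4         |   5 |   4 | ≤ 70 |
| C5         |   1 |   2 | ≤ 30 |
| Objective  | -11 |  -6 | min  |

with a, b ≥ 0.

Feasible with a bounded optimal solution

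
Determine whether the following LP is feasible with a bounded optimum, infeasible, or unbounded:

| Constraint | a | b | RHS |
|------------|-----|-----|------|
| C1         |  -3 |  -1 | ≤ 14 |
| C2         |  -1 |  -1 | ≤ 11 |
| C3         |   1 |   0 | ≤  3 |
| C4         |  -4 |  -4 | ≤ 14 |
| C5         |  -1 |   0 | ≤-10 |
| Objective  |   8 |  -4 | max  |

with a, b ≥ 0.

Infeasible (no feasible solution exists)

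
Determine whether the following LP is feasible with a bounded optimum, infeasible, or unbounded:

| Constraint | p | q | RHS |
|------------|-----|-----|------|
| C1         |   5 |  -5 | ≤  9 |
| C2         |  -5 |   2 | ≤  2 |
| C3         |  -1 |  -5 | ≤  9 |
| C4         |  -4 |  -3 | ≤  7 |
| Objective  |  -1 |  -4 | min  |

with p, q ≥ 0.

Unbounded (objective can decrease without bound)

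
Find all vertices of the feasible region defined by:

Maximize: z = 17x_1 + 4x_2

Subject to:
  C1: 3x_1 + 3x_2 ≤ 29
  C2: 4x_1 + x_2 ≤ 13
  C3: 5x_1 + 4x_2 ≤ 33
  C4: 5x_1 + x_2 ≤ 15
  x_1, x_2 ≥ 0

(0, 0), (3, 0), (2, 5), (1.727, 6.091), (0, 8.25)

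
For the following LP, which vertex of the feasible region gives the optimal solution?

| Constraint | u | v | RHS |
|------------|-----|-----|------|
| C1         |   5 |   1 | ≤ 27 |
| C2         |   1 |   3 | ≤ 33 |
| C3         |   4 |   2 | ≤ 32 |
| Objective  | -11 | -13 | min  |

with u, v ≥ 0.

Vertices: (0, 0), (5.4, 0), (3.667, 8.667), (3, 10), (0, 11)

Evaluate the objective at each vertex of the feasible region:
  z(0, 0) = 0
  z(5.4, 0) = -59.4
  z(3.667, 8.667) = -153
  z(3, 10) = -163  ←
  z(0, 11) = -143
The minimum is at u = 3, v = 10.

(3, 10)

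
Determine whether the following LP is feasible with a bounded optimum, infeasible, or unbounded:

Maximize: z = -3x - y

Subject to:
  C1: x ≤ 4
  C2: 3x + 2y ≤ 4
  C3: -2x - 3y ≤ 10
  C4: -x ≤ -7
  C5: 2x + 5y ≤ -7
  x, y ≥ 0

Infeasible (no feasible solution exists)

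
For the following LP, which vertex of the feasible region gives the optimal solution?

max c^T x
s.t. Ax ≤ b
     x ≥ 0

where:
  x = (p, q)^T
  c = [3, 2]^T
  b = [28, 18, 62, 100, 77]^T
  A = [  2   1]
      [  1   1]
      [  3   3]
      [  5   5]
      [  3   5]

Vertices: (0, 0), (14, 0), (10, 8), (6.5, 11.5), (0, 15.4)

Evaluate the objective at each vertex of the feasible region:
  z(0, 0) = 0
  z(14, 0) = 42
  z(10, 8) = 46  ←
  z(6.5, 11.5) = 42.5
  z(0, 15.4) = 30.8
The maximum is at p = 10, q = 8.

(10, 8)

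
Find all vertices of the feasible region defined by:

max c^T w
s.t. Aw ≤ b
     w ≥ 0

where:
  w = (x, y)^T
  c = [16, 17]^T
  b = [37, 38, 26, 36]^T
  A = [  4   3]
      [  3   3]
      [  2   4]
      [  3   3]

(0, 0), (9.25, 0), (7, 3), (0, 6.5)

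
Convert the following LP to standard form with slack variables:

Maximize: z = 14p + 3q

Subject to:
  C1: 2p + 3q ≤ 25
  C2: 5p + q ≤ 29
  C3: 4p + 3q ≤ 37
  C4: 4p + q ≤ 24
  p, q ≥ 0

max z = 14p + 3q

s.t.
  2p + 3q + s1 = 25
  5p + q + s2 = 29
  4p + 3q + s3 = 37
  4p + q + s4 = 24
  p, q, s1, s2, s3, s4 ≥ 0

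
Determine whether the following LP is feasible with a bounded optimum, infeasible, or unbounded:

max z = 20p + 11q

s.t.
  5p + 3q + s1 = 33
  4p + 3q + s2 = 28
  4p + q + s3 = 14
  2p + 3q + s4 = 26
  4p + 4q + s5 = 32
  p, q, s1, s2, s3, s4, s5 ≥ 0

Feasible with a bounded optimal solution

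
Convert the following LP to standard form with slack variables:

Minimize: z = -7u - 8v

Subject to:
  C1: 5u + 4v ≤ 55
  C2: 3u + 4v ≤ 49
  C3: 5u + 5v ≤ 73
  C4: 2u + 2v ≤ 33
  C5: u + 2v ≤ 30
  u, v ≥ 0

min z = -7u - 8v

s.t.
  5u + 4v + s1 = 55
  3u + 4v + s2 = 49
  5u + 5v + s3 = 73
  2u + 2v + s4 = 33
  u + 2v + s5 = 30
  u, v, s1, s2, s3, s4, s5 ≥ 0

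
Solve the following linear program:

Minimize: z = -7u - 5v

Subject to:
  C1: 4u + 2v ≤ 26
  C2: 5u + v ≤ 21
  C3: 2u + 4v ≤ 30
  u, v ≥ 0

Evaluate the objective at each vertex of the feasible region:
  z(0, 0) = 0
  z(4.2, 0) = -29.4
  z(3, 6) = -51  ←
  z(0, 7.5) = -37.5
The minimum is at u = 3, v = 6.

u = 3, v = 6, z = -51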